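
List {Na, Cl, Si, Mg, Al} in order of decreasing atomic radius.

Na > Mg > Al > Si > Cl

Na is in period 3, group 1; Mg is in period 3, group 2; Al is in period 3, group 13; Si is in period 3, group 14; Cl is in period 3, group 17.
Moving right in a period, electrons are added to the same shell under a stronger nuclear pull, so atoms get smaller; moving down, a new shell is opened and atoms get larger.
All lie in period 3, so atomic radius increases right to left.
So from largest to smallest: Na > Mg > Al > Si > Cl.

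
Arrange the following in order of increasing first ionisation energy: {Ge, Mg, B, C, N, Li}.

Li < Mg < Ge < B < C < N

Removing the outermost electron gets harder across a period and easier down a group.
These span different periods and groups, so the two trends combine.
Mg > Li: the two effects oppose for this pair; the across-period effect wins (738 vs 520 kJ/mol).
Ge > Mg: period and group pull opposite ways; the across-period shift dominates (762 vs 738 kJ/mol).
B > Ge: the two effects oppose for this pair; the down-group effect wins (801 vs 762 kJ/mol).
C > B: both are in period 2; the period trend gives C the larger value.
N > C: both are in period 2; the period trend gives N the larger value.
For reference (kJ/mol): Li 520, B 801, C 1086, N 1402, Mg 738, Ge 762.
So from lowest to highest: Li < Mg < Ge < B < C < N.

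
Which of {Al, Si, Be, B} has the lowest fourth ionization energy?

After 3 electrons have been removed, what remains? Al³⁺ is the bare [Ne] core; Si³⁺ still has 1 valence electron; Be³⁺ is already 1 electron into the core; B³⁺ is the bare [He] core.
Breaking into a closed-shell core is much more expensive than removing a leftover valence electron — Al, Be and B have the largest IE_4 here.
The numbers (kJ/mol): Al 11577, Si 4356, Be 21007, B 25026.
Overall IE_4 order: Si < Al < Be < B.

Si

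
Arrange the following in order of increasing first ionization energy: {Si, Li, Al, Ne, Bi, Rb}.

Rb < Li < Al < Bi < Si < Ne

Li is in period 2, group 1; Ne is in period 2, group 18; Al is in period 3, group 13; Si is in period 3, group 14; Rb is in period 5, group 1; Bi is in period 6, group 15.
IE₁ increases left→right with effective nuclear charge and decreases top→bottom as the valence shell moves farther out.
Here both period and group differ, so the two effects have to be weighed against each other.
Li > Rb: Li sits above Rb in group 1, so the down-group effect alone puts Li higher.
Al > Li: period and group pull opposite ways; the across-period shift dominates (578 vs 520 kJ/mol).
Bi > Al: period and group pull opposite ways; the across-period shift dominates (703 vs 578 kJ/mol).
Si > Bi: the two effects oppose for this pair; the down-group effect wins (786 vs 703 kJ/mol).
Ne > Si: both effects reinforce here, so Ne is clearly the higher of the two.
For reference (kJ/mol): Li 520, Ne 2081, Al 578, Si 786, Rb 403, Bi 703.
So from lowest to highest: Rb < Li < Al < Bi < Si < Ne.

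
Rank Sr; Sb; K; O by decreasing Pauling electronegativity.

O > Sb > Sr > K

O is in period 2, group 16; K is in period 4, group 1; Sr is in period 5, group 2; Sb is in period 5, group 15.
Atoms toward the upper right of the periodic table pull bonding electrons most strongly.
These span different periods and groups, so the two trends combine.
Sr > K: period and group pull opposite ways; the across-period shift dominates (0.95 vs 0.82).
Sb > Sr: both are in period 5; the period trend gives Sb the larger value.
O > Sb: relative to Sb, both the across-period and down-group shifts push O's electronegativity up.
For reference (Pauling): O 3.44, K 0.82, Sr 0.95, Sb 2.05.
So from highest to lowest: O > Sb > Sr > K.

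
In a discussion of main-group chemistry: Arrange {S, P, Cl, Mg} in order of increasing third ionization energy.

P < S < Cl < Mg

The third ionization energy removes an electron from the +2 ion. For each element: S²⁺ still has 4 valence electrons; P²⁺ still has 3 valence electrons; Cl²⁺ still has 5 valence electrons; Mg²⁺ is the bare [Ne] core.
Breaking into a closed-shell core is much more expensive than removing a leftover valence electron — Mg has the largest IE_3 here.
Valence configurations: S²⁺ [Ne]3s²3p², P²⁺ [Ne]3s²3p¹, Cl²⁺ [Ne]3s²3p³.
Tabulated IE_3 (kJ/mol): S 3357, P 2914, Cl 3822, Mg 7733.
Putting it together, IE_3: P < S < Cl < Mg.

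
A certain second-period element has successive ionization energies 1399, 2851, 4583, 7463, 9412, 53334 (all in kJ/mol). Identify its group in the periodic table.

Look for the largest jump between consecutive ionization energies: IE6/IE5 ≈ 5.7, far larger than any earlier ratio.
That jump marks the point where a core electron is being removed. So the atom has 5 valence electrons.
A main-group element with 5 valence electrons is in group 15.

Group 15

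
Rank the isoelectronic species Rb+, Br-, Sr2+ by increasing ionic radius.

Sr2+, Rb+, Br-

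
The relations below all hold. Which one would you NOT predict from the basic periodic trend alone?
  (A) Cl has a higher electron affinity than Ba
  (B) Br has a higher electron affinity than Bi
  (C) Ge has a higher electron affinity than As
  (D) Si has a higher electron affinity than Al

(C)

The general trend: electron affinity increases across a period and decreases down a group.
(A) Cl (period 3, group 17) vs Ba (period 6, group 2): the stated order agrees with the simple trend.
(B) Br (period 4, group 17) vs Bi (period 6, group 15): the stated order agrees with the simple trend.
(C) Ge (period 4, group 14) vs As (period 4, group 15): the stated order contradicts the simple trend.
(D) Si (period 3, group 14) vs Al (period 3, group 13): the stated order agrees with the simple trend.
The exception is (C): adding an electron to As's half-filled 4p³ is unfavourable, so Ge (4p²) has the more exothermic EA.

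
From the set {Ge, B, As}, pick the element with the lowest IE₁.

B is in period 2, group 13; Ge is in period 4, group 14; As is in period 4, group 15.
Removing the outermost electron gets harder across a period and easier down a group.
These span different periods and groups, so the two trends combine.
B > Ge: period and group pull opposite ways; the down-group shift dominates (801 vs 762 kJ/mol).
As > B: period and group pull opposite ways; the across-period shift dominates (947 vs 801 kJ/mol).
Approximate values (kJ/mol): B 801, Ge 762, As 947.
The lowest IE₁ among these belongs to Ge.

Ge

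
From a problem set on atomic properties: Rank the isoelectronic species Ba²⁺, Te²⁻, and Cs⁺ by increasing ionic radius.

All of these have 54 electrons, so size is governed by nuclear charge alone: the more protons, the stronger the pull on the same electron cloud, and the smaller the ion.
Nuclear charges: Ba²⁺ (Z=56), Cs⁺ (Z=55), Te²⁻ (Z=52).
Smallest to largest: Ba²⁺ < Cs⁺ < Te²⁻.

Ba²⁺ < Cs⁺ < Te²⁻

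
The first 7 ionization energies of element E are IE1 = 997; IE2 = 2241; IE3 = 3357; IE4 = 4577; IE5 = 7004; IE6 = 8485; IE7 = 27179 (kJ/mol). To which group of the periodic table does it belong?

Group 16

Look for the largest jump between consecutive ionization energies: IE7/IE6 ≈ 3.2, far larger than any earlier ratio.
That jump marks the point where a core electron is being removed. So the atom has 6 valence electrons.
A main-group element with 6 valence electrons is in group 16.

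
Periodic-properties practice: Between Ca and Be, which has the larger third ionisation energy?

After 2 electrons have been removed, what remains? Ca²⁺ is the bare [Ar] core; Be²⁺ is the bare [He] core.
All of these are removing an electron from a noble-gas core or deeper; the smaller core (lower principal quantum number) is held far more tightly, and within a period the higher nuclear charge binds the same core more tightly.
The numbers (kJ/mol): Ca 4912, Be 14849.
Putting it together, IE_3: Ca < Be.

Be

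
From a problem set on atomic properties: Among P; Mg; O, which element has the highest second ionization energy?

O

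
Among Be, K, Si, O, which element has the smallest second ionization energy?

IE_2 is the cost of taking one more electron from the +1 cation: Be⁺ still has 1 valence electron; K⁺ is the bare [Ar] core; Si⁺ still has 3 valence electrons; O⁺ still has 5 valence electrons.
Usually core removal costs more than valence removal, but here the competition is close: a tightly held n=2 valence electron can cost more to remove than an n=3 core electron, so the actual values have to decide it.
Valence configurations: Be⁺ [He]2s¹, Si⁺ [Ne]3s²3p¹, O⁺ [He]2s²2p³.
The numbers (kJ/mol): Be 1757, K 3052, Si 1577, O 3388.
So the second ionization energies run Si < Be < K < O.

Si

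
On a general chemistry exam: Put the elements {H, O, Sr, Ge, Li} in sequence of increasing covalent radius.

H < O < Ge < Li < Sr

Moving right in a period, electrons are added to the same shell under a stronger nuclear pull, so atoms get smaller; moving down, a new shell is opened and atoms get larger.
These span different periods and groups, so the two trends combine.
O > H: period and group pull opposite ways; the down-group shift dominates (63 vs 32 pm).
Ge > O: both effects reinforce here, so Ge is clearly the larger of the two.
Li > Ge: the two effects oppose for this pair; the across-period effect wins (133 vs 121 pm).
Sr > Li: the two effects oppose for this pair; the down-group effect wins (185 vs 133 pm).
Tabulated atomic radius (pm): H 32, Li 133, O 63, Ge 121, Sr 185.
So from smallest to largest: H < O < Ge < Li < Sr.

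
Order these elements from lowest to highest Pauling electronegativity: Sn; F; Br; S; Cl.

Sn < S < Br < Cl < F

F is in period 2, group 17; S is in period 3, group 16; Cl is in period 3, group 17; Br is in period 4, group 17; Sn is in period 5, group 14.
Smaller atoms with higher effective nuclear charge are more electronegative.
These span different periods and groups, so the two trends combine.
S > Sn: both effects reinforce here, so S is clearly the higher of the two.
Br > S: the two effects oppose for this pair; the across-period effect wins (2.96 vs 2.58).
Cl > Br: Cl sits above Br in group 17, so the down-group effect alone puts Cl higher.
F > Cl: F sits above Cl in group 17, so the down-group effect alone puts F higher.
For reference (Pauling): F 3.98, S 2.58, Cl 3.16, Br 2.96, Sn 1.96.
So from lowest to highest: Sn < S < Br < Cl < F.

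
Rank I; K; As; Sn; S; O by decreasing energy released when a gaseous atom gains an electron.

O is in period 2, group 16; S is in period 3, group 16; K is in period 4, group 1; As is in period 4, group 15; Sn is in period 5, group 14; I is in period 5, group 17.
Atoms with high Z_eff and room in the valence shell (especially the halogens) have the most exothermic electron affinities.
These span different periods and groups, so the two trends combine.
As > K: As lies to the right of K in period 4, so the across-period effect alone puts As higher.
Sn > As: this pair runs against the simple trend — see the exception note.
O > Sn: relative to Sn, both the across-period and down-group shifts push O's electron affinity up.
S > O: this pair runs against the simple trend — see the exception note.
I > S: period and group pull opposite ways; the across-period shift dominates (295 vs 200 kJ/mol).
Note the exception: Sn has a higher electron affinity than As, contrary to the simple trend — adding an electron to As's half-filled np³ subshell costs electron-pairing energy.
Note the exception: S has a higher electron affinity than O, contrary to the simple trend — the compact 2p subshell of O repels the added electron more than S's larger 3p does.
For reference (kJ/mol): O 141, S 200, K 48, As 78, Sn 107, I 295.
So from highest to lowest: I > S > O > Sn > As > K.

I > S > O > Sn > As > K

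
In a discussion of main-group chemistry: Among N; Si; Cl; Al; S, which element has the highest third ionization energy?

N

The third ionization energy removes an electron from the +2 ion. For each element: N²⁺ still has 3 valence electrons; Si²⁺ still has 2 valence electrons; Cl²⁺ still has 5 valence electrons; Al²⁺ still has 1 valence electron; S²⁺ still has 4 valence electrons.
All are still removing valence electrons, so compare the +2 ions as you would atoms: IE_3 generally rises across a period (higher Z_eff) and falls down a group (larger shell), subject to the usual subshell exceptions.
Valence configurations: N²⁺ [He]2s²2p¹, Si²⁺ [Ne]3s², Cl²⁺ [Ne]3s²3p³, Al²⁺ [Ne]3s¹, S²⁺ [Ne]3s²3p².
The numbers (kJ/mol): N 4578, Si 3232, Cl 3822, Al 2745, S 3357.
Overall IE_3 order: Al < Si < S < Cl < N.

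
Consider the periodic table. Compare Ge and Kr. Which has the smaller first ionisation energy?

Ge

Ge is in period 4, group 14; Kr is in period 4, group 18.
IE₁ increases left→right with effective nuclear charge and decreases top→bottom as the valence shell moves farther out.
All lie in period 4, so first ionization energy increases left to right.
So Ge has the smaller first ionisation energy (Ge < Kr).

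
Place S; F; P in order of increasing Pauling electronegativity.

Atoms toward the upper right of the periodic table pull bonding electrons most strongly.
These span different periods and groups, so the two trends combine.
S > P: both are in period 3; the period trend gives S the larger value.
F > S: both effects reinforce here, so F is clearly the higher of the two.
For reference (Pauling): F 3.98, P 2.19, S 2.58.
So from lowest to highest: P < S < F.

P < S < F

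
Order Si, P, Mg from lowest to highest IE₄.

Si < P < Mg

IE_4 is the cost of taking one more electron from the +3 cation: Si³⁺ still has 1 valence electron; P³⁺ still has 2 valence electrons; Mg³⁺ is already 1 electron into the core.
Pulling an electron out of a noble-gas core costs far more than removing a remaining valence electron, so Mg sits at the high end of IE_4.
Valence configurations: Si³⁺ [Ne]3s¹, P³⁺ [Ne]3s².
Tabulated IE_4 (kJ/mol): Si 4356, P 4964, Mg 10543.
Putting it together, IE_4: Si < P < Mg.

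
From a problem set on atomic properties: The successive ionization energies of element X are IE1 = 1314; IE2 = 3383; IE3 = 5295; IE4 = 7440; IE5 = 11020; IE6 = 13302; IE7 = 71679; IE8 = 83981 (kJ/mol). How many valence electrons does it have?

6

Look for the largest jump between consecutive ionization energies: IE7/IE6 ≈ 5.4, far larger than any earlier ratio.
That jump marks the point where a core electron is being removed. So the atom has 6 valence electrons.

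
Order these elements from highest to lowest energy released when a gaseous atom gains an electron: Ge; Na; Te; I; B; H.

H is in period 1, group 1; B is in period 2, group 13; Na is in period 3, group 1; Ge is in period 4, group 14; Te is in period 5, group 16; I is in period 5, group 17.
Electron affinity generally becomes more exothermic across a period toward the halogens and less exothermic down a group.
Neither a single period nor a single group — weigh both effects.
Na > B: this pair runs against the simple trend — see the exception note.
H > Na: H sits above Na in group 1, so the down-group effect alone puts H higher.
Ge > H: the two effects oppose for this pair; the across-period effect wins (119 vs 73 kJ/mol).
Te > Ge: period and group pull opposite ways; the across-period shift dominates (190 vs 119 kJ/mol).
I > Te: both are in period 5; the period trend gives I the larger value.
Note the exception: Na has a higher electron affinity than B, contrary to the simple trend — B's ns²np¹ configuration gives only a small electron affinity — the sparsely filled np subshell binds an added electron weakly.
Approximate values (kJ/mol): H 73, B 27, Na 53, Ge 119, Te 190, I 295.
So from highest to lowest: I > Te > Ge > H > Na > B.

I, Te, Ge, H, Na, B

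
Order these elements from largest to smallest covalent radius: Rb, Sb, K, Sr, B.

Rb, K, Sr, Sb, B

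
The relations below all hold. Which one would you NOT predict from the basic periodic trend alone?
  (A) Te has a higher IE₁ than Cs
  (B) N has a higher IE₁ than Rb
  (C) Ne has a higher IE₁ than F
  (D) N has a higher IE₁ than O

(D)

The general trend: IE₁ increases across a period and decreases down a group.
(A) Te (period 5, group 16) vs Cs (period 6, group 1): the stated order agrees with the simple trend.
(B) N (period 2, group 15) vs Rb (period 5, group 1): the stated order agrees with the simple trend.
(C) Ne (period 2, group 18) vs F (period 2, group 17): the stated order agrees with the simple trend.
(D) N (period 2, group 15) vs O (period 2, group 16): the stated order contradicts the simple trend.
The exception is (D): pairing an electron in O's 2p⁴ costs repulsion energy, so O ionizes more easily than half-filled N (2p³).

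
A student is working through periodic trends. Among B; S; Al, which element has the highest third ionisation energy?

B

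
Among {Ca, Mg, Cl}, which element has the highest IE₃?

Mg

IE_3 is the cost of taking one more electron from the +2 cation: Ca²⁺ is the bare [Ar] core; Mg²⁺ is the bare [Ne] core; Cl²⁺ still has 5 valence electrons.
Pulling an electron out of a noble-gas core costs far more than removing a remaining valence electron, so Ca and Mg sit at the high end of IE_3.
Approximate IE_3 values (kJ/mol): Ca 4912, Mg 7733, Cl 3822.
Putting it together, IE_3: Cl < Ca < Mg.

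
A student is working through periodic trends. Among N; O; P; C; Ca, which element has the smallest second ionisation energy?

Consider each +1 ion: N⁺ still has 4 valence electrons; O⁺ still has 5 valence electrons; P⁺ still has 4 valence electrons; C⁺ still has 3 valence electrons; Ca⁺ still has 1 valence electron.
All are still removing valence electrons, so compare the +1 ions as you would atoms: IE_2 generally rises across a period (higher Z_eff) and falls down a group (larger shell), subject to the usual subshell exceptions.
Valence configurations: N⁺ [He]2s²2p², O⁺ [He]2s²2p³, P⁺ [Ne]3s²3p², C⁺ [He]2s²2p¹, Ca⁺ [Ar]4s¹.
The numbers (kJ/mol): N 2856, O 3388, P 1907, C 2353, Ca 1145.
So the second ionization energies run Ca < P < C < N < O.

Ca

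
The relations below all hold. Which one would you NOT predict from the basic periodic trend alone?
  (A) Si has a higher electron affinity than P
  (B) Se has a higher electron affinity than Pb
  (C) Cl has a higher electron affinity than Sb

The general trend: electron affinity increases across a period and decreases down a group.
(A) Si (period 3, group 14) vs P (period 3, group 15): the stated order contradicts the simple trend.
(B) Se (period 4, group 16) vs Pb (period 6, group 14): the stated order agrees with the simple trend.
(C) Cl (period 3, group 17) vs Sb (period 5, group 15): the stated order agrees with the simple trend.
The exception is (A): adding an electron to P's half-filled 3p³ is unfavourable, so Si (3p²) has the more exothermic EA.

(A)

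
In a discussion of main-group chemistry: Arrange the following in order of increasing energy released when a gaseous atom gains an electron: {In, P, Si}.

Adding an electron releases more energy for atoms nearer the top right (short of the noble gases).
These span different periods and groups, so the two trends combine.
P > In: relative to In, both the across-period and down-group shifts push P's electron affinity up.
Si > P: this pair runs against the simple trend — see the exception note.
Note the exception: Si has a higher electron affinity than P, contrary to the simple trend — adding an electron to P's half-filled 3p³ is unfavourable, so Si (3p²) has the more exothermic EA.
Tabulated electron affinity (kJ/mol): Si 134, P 72, In 29.
So from lowest to highest: In < P < Si.

In < P < Si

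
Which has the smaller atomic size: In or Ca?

In

Ca is in period 4, group 2; In is in period 5, group 13.
Moving right in a period, electrons are added to the same shell under a stronger nuclear pull, so atoms get smaller; moving down, a new shell is opened and atoms get larger.
A diagonal step moves right (one effect) and down (the opposite effect) at once.
Ca > In: period and group pull opposite ways; the across-period shift dominates (171 vs 142 pm).
Approximate values (pm): Ca 171, In 142.
So In has the smaller atomic size (In < Ca).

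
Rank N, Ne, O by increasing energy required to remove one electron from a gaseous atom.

N is in period 2, group 15; O is in period 2, group 16; Ne is in period 2, group 18.
IE₁ increases left→right with effective nuclear charge and decreases top→bottom as the valence shell moves farther out.
All lie in period 2; the across-period trend (first ionization energy increases left to right) applies, with the exception below.
Note the exception: N has a higher first ionization energy than O, contrary to the simple trend — pairing an electron in O's 2p⁴ costs repulsion energy, so O ionizes more easily than half-filled N (2p³).
Tabulated first ionization energy (kJ/mol): N 1402, O 1314, Ne 2081.
So from lowest to highest: O < N < Ne.

O, N, Ne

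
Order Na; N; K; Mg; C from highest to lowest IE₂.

IE_2 is the cost of taking one more electron from the +1 cation: Na⁺ is the bare [Ne] core; N⁺ still has 4 valence electrons; K⁺ is the bare [Ar] core; Mg⁺ still has 1 valence electron; C⁺ still has 3 valence electrons.
Breaking into a closed-shell core is much more expensive than removing a leftover valence electron — K and Na have the largest IE_2 here.
Valence configurations: N⁺ [He]2s²2p², Mg⁺ [Ne]3s¹, C⁺ [He]2s²2p¹.
The numbers (kJ/mol): Na 4562, N 2856, K 3052, Mg 1451, C 2353.
So the second ionization energies run Mg < C < N < K < Na.

Na, K, N, C, Mg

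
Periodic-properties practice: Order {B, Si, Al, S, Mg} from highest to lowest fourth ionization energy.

Consider each +3 ion: B³⁺ is the bare [He] core; Si³⁺ still has 1 valence electron; Al³⁺ is the bare [Ne] core; S³⁺ still has 3 valence electrons; Mg³⁺ is already 1 electron into the core.
Pulling an electron out of a noble-gas core costs far more than removing a remaining valence electron, so Mg, Al and B sit at the high end of IE_4.
Valence configurations: Si³⁺ [Ne]3s¹, S³⁺ [Ne]3s²3p¹.
Approximate IE_4 values (kJ/mol): B 25026, Si 4356, Al 11577, S 4556, Mg 10543.
So the fourth ionization energies run Si < S < Mg < Al < B.

B > Al > Mg > S > Si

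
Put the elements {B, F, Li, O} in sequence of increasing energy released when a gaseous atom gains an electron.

Li is in period 2, group 1; B is in period 2, group 13; O is in period 2, group 16; F is in period 2, group 17.
Electron affinity generally becomes more exothermic across a period toward the halogens and less exothermic down a group.
All lie in period 2; the across-period trend (electron affinity increases left to right) applies, with the exception below.
Note the exception: Li has a higher electron affinity than B, contrary to the simple trend — B's ns²np¹ configuration gives only a small electron affinity — the sparsely filled np subshell binds an added electron weakly.
Tabulated electron affinity (kJ/mol): Li 60, B 27, O 141, F 328.
So from lowest to highest: B < Li < O < F.

B < Li < O < F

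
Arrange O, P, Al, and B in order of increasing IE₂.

Consider each +1 ion: O⁺ still has 5 valence electrons; P⁺ still has 4 valence electrons; Al⁺ still has 2 valence electrons; B⁺ still has 2 valence electrons.
All are still removing valence electrons, so compare the +1 ions as you would atoms: IE_2 generally rises across a period (higher Z_eff) and falls down a group (larger shell), subject to the usual subshell exceptions.
Valence configurations: O⁺ [He]2s²2p³, P⁺ [Ne]3s²3p², Al⁺ [Ne]3s², B⁺ [He]2s².
The numbers (kJ/mol): O 3388, P 1907, Al 1817, B 2427.
Overall IE_2 order: Al < P < B < O.

Al, P, B, O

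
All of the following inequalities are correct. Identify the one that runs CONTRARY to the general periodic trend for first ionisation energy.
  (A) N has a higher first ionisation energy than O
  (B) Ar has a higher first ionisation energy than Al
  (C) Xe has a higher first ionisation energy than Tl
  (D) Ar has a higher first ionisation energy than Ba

(A)

The general trend: first ionisation energy increases across a period and decreases down a group.
(A) N (period 2, group 15) vs O (period 2, group 16): the stated order contradicts the simple trend.
(B) Ar (period 3, group 18) vs Al (period 3, group 13): the stated order agrees with the simple trend.
(C) Xe (period 5, group 18) vs Tl (period 6, group 13): the stated order agrees with the simple trend.
(D) Ar (period 3, group 18) vs Ba (period 6, group 2): the stated order agrees with the simple trend.
The exception is (A): pairing an electron in O's 2p⁴ costs repulsion energy, so O ionizes more easily than half-filled N (2p³).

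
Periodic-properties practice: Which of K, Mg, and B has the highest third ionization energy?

Mg

After 2 electrons have been removed, what remains? K²⁺ is already 1 electron into the core; Mg²⁺ is the bare [Ne] core; B²⁺ still has 1 valence electron.
Pulling an electron out of a noble-gas core costs far more than removing a remaining valence electron, so K and Mg sit at the high end of IE_3.
The numbers (kJ/mol): K 4420, Mg 7733, B 3660.
So the third ionization energies run B < K < Mg.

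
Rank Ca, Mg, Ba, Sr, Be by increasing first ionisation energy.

Be is in period 2, group 2; Mg is in period 3, group 2; Ca is in period 4, group 2; Sr is in period 5, group 2; Ba is in period 6, group 2.
Across a period the outer electron is held more tightly (higher IE₁); down a group it sits in a higher shell, more shielded, and comes off more easily.
All are in group 2, so first ionization energy increases up the group.
So from lowest to highest: Ba < Sr < Ca < Mg < Be.

Ba < Sr < Ca < Mg < Be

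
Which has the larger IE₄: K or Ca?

Consider each +3 ion: K³⁺ is already 2 electrons into the core; Ca³⁺ is already 1 electron into the core.
All of these are removing an electron from a noble-gas core or deeper; the smaller core (lower principal quantum number) is held far more tightly, and within a period the higher nuclear charge binds the same core more tightly.
Approximate IE_4 values (kJ/mol): K 5877, Ca 6491.
Hence IE_4: K < Ca.

Ca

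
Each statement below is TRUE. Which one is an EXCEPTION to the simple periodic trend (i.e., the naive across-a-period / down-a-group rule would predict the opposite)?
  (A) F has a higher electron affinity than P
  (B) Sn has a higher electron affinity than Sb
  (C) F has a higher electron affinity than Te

(B)

The general trend: electron affinity increases across a period and decreases down a group.
(A) F (period 2, group 17) vs P (period 3, group 15): the stated order agrees with the simple trend.
(B) Sn (period 5, group 14) vs Sb (period 5, group 15): the stated order contradicts the simple trend.
(C) F (period 2, group 17) vs Te (period 5, group 16): the stated order agrees with the simple trend.
The exception is (B): adding an electron to Sb's half-filled 5p³ is unfavourable, so Sn has the more exothermic EA.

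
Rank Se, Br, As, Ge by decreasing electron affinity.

Br, Se, Ge, As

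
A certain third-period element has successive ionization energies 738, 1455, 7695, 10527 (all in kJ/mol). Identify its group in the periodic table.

Group 2

Look for the largest jump between consecutive ionization energies: IE3/IE2 ≈ 5.3, far larger than any earlier ratio.
That jump marks the point where a core electron is being removed. So the atom has 2 valence electrons.
A main-group element with 2 valence electrons is in group 2.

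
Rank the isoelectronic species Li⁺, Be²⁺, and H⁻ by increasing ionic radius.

All of these have 2 electrons, so size is governed by nuclear charge alone: the more protons, the stronger the pull on the same electron cloud, and the smaller the ion.
Nuclear charges: Be²⁺ (Z=4), Li⁺ (Z=3), H⁻ (Z=1).
Smallest to largest: Be²⁺ < Li⁺ < H⁻.

Be²⁺ < Li⁺ < H⁻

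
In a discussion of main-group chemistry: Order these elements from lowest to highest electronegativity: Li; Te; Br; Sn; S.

Li < Sn < Te < S < Br

Li is in period 2, group 1; S is in period 3, group 16; Br is in period 4, group 17; Sn is in period 5, group 14; Te is in period 5, group 16.
Electronegativity increases across a period and decreases down a group, tracking effective nuclear charge and atomic size.
Here both period and group differ, so the two effects have to be weighed against each other.
Sn > Li: the two effects oppose for this pair; the across-period effect wins (1.96 vs 0.98).
Te > Sn: both are in period 5; the period trend gives Te the larger value.
S > Te: S sits above Te in group 16, so the down-group effect alone puts S higher.
Br > S: the two effects oppose for this pair; the across-period effect wins (2.96 vs 2.58).
Approximate values (Pauling): Li 0.98, S 2.58, Br 2.96, Sn 1.96, Te 2.10.
So from lowest to highest: Li < Sn < Te < S < Br.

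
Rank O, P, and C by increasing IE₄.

P < C < O

Consider each +3 ion: O³⁺ still has 3 valence electrons; P³⁺ still has 2 valence electrons; C³⁺ still has 1 valence electron.
All are still removing valence electrons, so compare the +3 ions as you would atoms: IE_4 generally rises across a period (higher Z_eff) and falls down a group (larger shell), subject to the usual subshell exceptions.
Valence configurations: O³⁺ [He]2s²2p¹, P³⁺ [Ne]3s², C³⁺ [He]2s¹.
Approximate IE_4 values (kJ/mol): O 7469, P 4964, C 6223.
Overall IE_4 order: P < C < O.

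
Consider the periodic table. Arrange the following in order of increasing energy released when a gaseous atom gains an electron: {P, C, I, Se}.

C is in period 2, group 14; P is in period 3, group 15; Se is in period 4, group 16; I is in period 5, group 17.
EA tends to increase across a period and decrease down a group, though the pattern is less regular than for IE or radius.
These sit on a diagonal, where the across-period and down-group effects partly cancel.
C > P: period and group pull opposite ways; the down-group shift dominates (122 vs 72 kJ/mol).
Se > C: period and group pull opposite ways; the across-period shift dominates (195 vs 122 kJ/mol).
I > Se: period and group pull opposite ways; the across-period shift dominates (295 vs 195 kJ/mol).
For reference (kJ/mol): C 122, P 72, Se 195, I 295.
So from lowest to highest: P < C < Se < I.

P, C, Se, I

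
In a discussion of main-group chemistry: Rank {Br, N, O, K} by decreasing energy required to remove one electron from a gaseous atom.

N, O, Br, K

N is in period 2, group 15; O is in period 2, group 16; K is in period 4, group 1; Br is in period 4, group 17.
Removing the outermost electron gets harder across a period and easier down a group.
Here both period and group differ, so the two effects have to be weighed against each other.
Br > K: Br lies to the right of K in period 4, so the across-period effect alone puts Br higher.
O > Br: period and group pull opposite ways; the down-group shift dominates (1314 vs 1140 kJ/mol).
N > O: this pair runs against the simple trend — see the exception note.
Note the exception: N has a higher first ionization energy than O, contrary to the simple trend — pairing an electron in O's 2p⁴ costs repulsion energy, so O ionizes more easily than half-filled N (2p³).
For reference (kJ/mol): N 1402, O 1314, K 419, Br 1140.
So from highest to lowest: N > O > Br > K.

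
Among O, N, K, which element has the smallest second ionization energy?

N

After 1 electron has been removed, what remains? O⁺ still has 5 valence electrons; N⁺ still has 4 valence electrons; K⁺ is the bare [Ar] core.
Usually core removal costs more than valence removal, but here the competition is close: a tightly held n=2 valence electron can cost more to remove than an n=3 core electron, so the actual values have to decide it.
Valence configurations: O⁺ [He]2s²2p³, N⁺ [He]2s²2p².
Tabulated IE_2 (kJ/mol): O 3388, N 2856, K 3052.
Hence IE_2: N < K < O.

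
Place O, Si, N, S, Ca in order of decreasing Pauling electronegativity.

O > N > S > Si > Ca

Smaller atoms with higher effective nuclear charge are more electronegative.
Neither a single period nor a single group — weigh both effects.
Si > Ca: both effects reinforce here, so Si is clearly the higher of the two.
S > Si: both are in period 3; the period trend gives S the larger value.
N > S: period and group pull opposite ways; the down-group shift dominates (3.04 vs 2.58).
O > N: both are in period 2; the period trend gives O the larger value.
For reference (Pauling): N 3.04, O 3.44, Si 1.90, S 2.58, Ca 1.00.
So from highest to lowest: O > N > S > Si > Ca.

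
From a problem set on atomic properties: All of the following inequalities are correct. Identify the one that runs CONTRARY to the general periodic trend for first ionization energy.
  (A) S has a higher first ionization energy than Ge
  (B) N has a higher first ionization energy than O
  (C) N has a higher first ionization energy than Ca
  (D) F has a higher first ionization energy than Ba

The general trend: first ionization energy increases across a period and decreases down a group.
(A) S (period 3, group 16) vs Ge (period 4, group 14): the stated order agrees with the simple trend.
(B) N (period 2, group 15) vs O (period 2, group 16): the stated order contradicts the simple trend.
(C) N (period 2, group 15) vs Ca (period 4, group 2): the stated order agrees with the simple trend.
(D) F (period 2, group 17) vs Ba (period 6, group 2): the stated order agrees with the simple trend.
The exception is (B): pairing an electron in O's 2p⁴ costs repulsion energy, so O ionizes more easily than half-filled N (2p³).

(B)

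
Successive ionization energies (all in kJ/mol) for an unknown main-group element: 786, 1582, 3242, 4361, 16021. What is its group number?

Look for the largest jump between consecutive ionization energies: IE5/IE4 ≈ 3.7, far larger than any earlier ratio.
That jump marks the point where a core electron is being removed. So the atom has 4 valence electrons.
A main-group element with 4 valence electrons is in group 14.

Group 14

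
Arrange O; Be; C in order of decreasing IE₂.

O > C > Be

The second ionization energy removes an electron from the +1 ion. For each element: O⁺ still has 5 valence electrons; Be⁺ still has 1 valence electron; C⁺ still has 3 valence electrons.
All are still removing valence electrons, so compare the +1 ions as you would atoms: IE_2 generally rises across a period (higher Z_eff) and falls down a group (larger shell), subject to the usual subshell exceptions.
Valence configurations: O⁺ [He]2s²2p³, Be⁺ [He]2s¹, C⁺ [He]2s²2p¹.
Approximate IE_2 values (kJ/mol): O 3388, Be 1757, C 2353.
Overall IE_2 order: Be < C < O.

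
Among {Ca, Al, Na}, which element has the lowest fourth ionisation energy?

IE_4 is the cost of taking one more electron from the +3 cation: Ca³⁺ is already 1 electron into the core; Al³⁺ is the bare [Ne] core; Na³⁺ is already 2 electrons into the core.
All of these are removing an electron from a noble-gas core or deeper; the smaller core (lower principal quantum number) is held far more tightly, and within a period the higher nuclear charge binds the same core more tightly.
Tabulated IE_4 (kJ/mol): Ca 6491, Al 11577, Na 9543.
Hence IE_4: Ca < Na < Al.

Ca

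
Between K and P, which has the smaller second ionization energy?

P

The second ionization energy removes an electron from the +1 ion. For each element: K⁺ is the bare [Ar] core; P⁺ still has 4 valence electrons.
Core electrons are held far more tightly than valence electrons, so K tops the IE_2 order.
Approximate IE_2 values (kJ/mol): K 3052, P 1907.
So the second ionization energies run P < K.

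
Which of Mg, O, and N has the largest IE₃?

Mg

The third ionization energy removes an electron from the +2 ion. For each element: Mg²⁺ is the bare [Ne] core; O²⁺ still has 4 valence electrons; N²⁺ still has 3 valence electrons.
Core electrons are held far more tightly than valence electrons, so Mg tops the IE_3 order.
Valence configurations: O²⁺ [He]2s²2p², N²⁺ [He]2s²2p¹.
The numbers (kJ/mol): Mg 7733, O 5300, N 4578.
Putting it together, IE_3: N < O < Mg.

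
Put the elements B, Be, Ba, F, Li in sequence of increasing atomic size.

Li is in period 2, group 1; Be is in period 2, group 2; B is in period 2, group 13; F is in period 2, group 17; Ba is in period 6, group 2.
Across a period the added protons contract the valence shell; down a group each new principal shell makes the atom larger.
Neither a single period nor a single group — weigh both effects.
B > F: both are in period 2; the period trend gives B the larger value.
Be > B: both are in period 2; the period trend gives Be the larger value.
Li > Be: both are in period 2; the period trend gives Li the larger value.
Ba > Li: period and group pull opposite ways; the down-group shift dominates (196 vs 133 pm).
Approximate values (pm): Li 133, Be 102, B 85, F 64, Ba 196.
So from smallest to largest: F < B < Be < Li < Ba.

F < B < Be < Li < Ba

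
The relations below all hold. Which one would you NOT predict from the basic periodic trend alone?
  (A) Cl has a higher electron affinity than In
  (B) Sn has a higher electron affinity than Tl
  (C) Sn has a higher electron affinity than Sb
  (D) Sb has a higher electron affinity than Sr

The general trend: electron affinity increases across a period and decreases down a group.
(A) Cl (period 3, group 17) vs In (period 5, group 13): the stated order agrees with the simple trend.
(B) Sn (period 5, group 14) vs Tl (period 6, group 13): the stated order agrees with the simple trend.
(C) Sn (period 5, group 14) vs Sb (period 5, group 15): the stated order contradicts the simple trend.
(D) Sb (period 5, group 15) vs Sr (period 5, group 2): the stated order agrees with the simple trend.
The exception is (C): adding an electron to Sb's half-filled 5p³ is unfavourable, so Sn has the more exothermic EA.

(C)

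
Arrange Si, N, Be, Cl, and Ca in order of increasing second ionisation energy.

Ca < Si < Be < Cl < N

IE_2 is the cost of taking one more electron from the +1 cation: Si⁺ still has 3 valence electrons; N⁺ still has 4 valence electrons; Be⁺ still has 1 valence electron; Cl⁺ still has 6 valence electrons; Ca⁺ still has 1 valence electron.
All are still removing valence electrons, so compare the +1 ions as you would atoms: IE_2 generally rises across a period (higher Z_eff) and falls down a group (larger shell), subject to the usual subshell exceptions.
Valence configurations: Si⁺ [Ne]3s²3p¹, N⁺ [He]2s²2p², Be⁺ [He]2s¹, Cl⁺ [Ne]3s²3p⁴, Ca⁺ [Ar]4s¹.
Tabulated IE_2 (kJ/mol): Si 1577, N 2856, Be 1757, Cl 2298, Ca 1145.
Putting it together, IE_2: Ca < Si < Be < Cl < N.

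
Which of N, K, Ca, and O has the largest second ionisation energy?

O

Consider each +1 ion: N⁺ still has 4 valence electrons; K⁺ is the bare [Ar] core; Ca⁺ still has 1 valence electron; O⁺ still has 5 valence electrons.
Usually core removal costs more than valence removal, but here the competition is close: a tightly held n=2 valence electron can cost more to remove than an n=3 core electron, so the actual values have to decide it.
Valence configurations: N⁺ [He]2s²2p², Ca⁺ [Ar]4s¹, O⁺ [He]2s²2p³.
Tabulated IE_2 (kJ/mol): N 2856, K 3052, Ca 1145, O 3388.
Overall IE_2 order: Ca < N < K < O.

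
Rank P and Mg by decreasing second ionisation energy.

IE_2 is the cost of taking one more electron from the +1 cation: P⁺ still has 4 valence electrons; Mg⁺ still has 1 valence electron.
All are still removing valence electrons, so compare the +1 ions as you would atoms: IE_2 generally rises across a period (higher Z_eff) and falls down a group (larger shell), subject to the usual subshell exceptions.
Valence configurations: P⁺ [Ne]3s²3p², Mg⁺ [Ne]3s¹.
Approximate IE_2 values (kJ/mol): P 1907, Mg 1451.
Putting it together, IE_2: Mg < P.

P > Mg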